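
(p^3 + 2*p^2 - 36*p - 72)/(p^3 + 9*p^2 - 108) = (p^2 - 4*p - 12)/(p^2 + 3*p - 18)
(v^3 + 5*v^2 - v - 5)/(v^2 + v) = v + 4 - 5/v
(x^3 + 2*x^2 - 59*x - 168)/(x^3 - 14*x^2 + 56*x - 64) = (x^2 + 10*x + 21)/(x^2 - 6*x + 8)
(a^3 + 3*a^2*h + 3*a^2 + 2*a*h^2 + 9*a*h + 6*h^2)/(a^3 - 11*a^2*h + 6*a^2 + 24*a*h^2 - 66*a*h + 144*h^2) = (a^3 + 3*a^2*h + 3*a^2 + 2*a*h^2 + 9*a*h + 6*h^2)/(a^3 - 11*a^2*h + 6*a^2 + 24*a*h^2 - 66*a*h + 144*h^2)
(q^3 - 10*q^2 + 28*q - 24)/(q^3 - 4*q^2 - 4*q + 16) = (q^2 - 8*q + 12)/(q^2 - 2*q - 8)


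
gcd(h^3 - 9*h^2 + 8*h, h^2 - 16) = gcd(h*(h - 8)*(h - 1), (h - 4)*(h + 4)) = 1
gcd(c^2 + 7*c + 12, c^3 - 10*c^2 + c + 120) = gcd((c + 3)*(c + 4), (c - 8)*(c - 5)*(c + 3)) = c + 3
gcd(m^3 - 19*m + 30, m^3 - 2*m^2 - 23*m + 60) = m^2 + 2*m - 15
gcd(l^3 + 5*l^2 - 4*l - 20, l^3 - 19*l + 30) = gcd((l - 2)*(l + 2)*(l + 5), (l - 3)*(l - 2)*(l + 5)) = l^2 + 3*l - 10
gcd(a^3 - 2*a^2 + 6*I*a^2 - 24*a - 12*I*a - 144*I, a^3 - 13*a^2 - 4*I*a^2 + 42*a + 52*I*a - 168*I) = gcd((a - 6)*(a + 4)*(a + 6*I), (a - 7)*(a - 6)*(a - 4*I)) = a - 6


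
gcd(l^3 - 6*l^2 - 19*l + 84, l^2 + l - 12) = l^2 + l - 12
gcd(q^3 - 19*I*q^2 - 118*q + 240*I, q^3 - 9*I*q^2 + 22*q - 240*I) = q^2 - 14*I*q - 48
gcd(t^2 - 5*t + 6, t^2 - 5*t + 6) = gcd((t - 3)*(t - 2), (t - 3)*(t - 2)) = t^2 - 5*t + 6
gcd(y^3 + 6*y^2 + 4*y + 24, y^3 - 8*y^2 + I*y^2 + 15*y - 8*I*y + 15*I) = 1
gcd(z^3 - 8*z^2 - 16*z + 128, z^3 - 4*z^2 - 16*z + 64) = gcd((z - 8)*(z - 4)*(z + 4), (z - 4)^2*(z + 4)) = z^2 - 16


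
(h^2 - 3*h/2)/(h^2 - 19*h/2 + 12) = h/(h - 8)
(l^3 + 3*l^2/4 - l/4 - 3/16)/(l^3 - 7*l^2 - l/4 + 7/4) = (l + 3/4)/(l - 7)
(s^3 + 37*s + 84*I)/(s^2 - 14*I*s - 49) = (s^2 + 7*I*s - 12)/(s - 7*I)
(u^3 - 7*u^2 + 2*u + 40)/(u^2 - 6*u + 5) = (u^2 - 2*u - 8)/(u - 1)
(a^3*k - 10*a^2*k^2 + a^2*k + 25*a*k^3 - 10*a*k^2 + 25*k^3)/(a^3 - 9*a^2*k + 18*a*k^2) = k*(a^3 - 10*a^2*k + a^2 + 25*a*k^2 - 10*a*k + 25*k^2)/(a*(a^2 - 9*a*k + 18*k^2))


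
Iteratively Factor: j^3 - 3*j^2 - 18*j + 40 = (j - 5)*(j^2 + 2*j - 8) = (j - 5)*(j - 2)*(j + 4)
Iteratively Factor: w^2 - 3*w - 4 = (w + 1)*(w - 4)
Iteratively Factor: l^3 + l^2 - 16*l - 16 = (l - 4)*(l^2 + 5*l + 4) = (l - 4)*(l + 1)*(l + 4)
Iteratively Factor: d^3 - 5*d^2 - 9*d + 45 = (d + 3)*(d^2 - 8*d + 15) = (d - 5)*(d + 3)*(d - 3)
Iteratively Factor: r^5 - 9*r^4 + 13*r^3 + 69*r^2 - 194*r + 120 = (r - 1)*(r^4 - 8*r^3 + 5*r^2 + 74*r - 120) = (r - 4)*(r - 1)*(r^3 - 4*r^2 - 11*r + 30) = (r - 5)*(r - 4)*(r - 1)*(r^2 + r - 6) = (r - 5)*(r - 4)*(r - 2)*(r - 1)*(r + 3)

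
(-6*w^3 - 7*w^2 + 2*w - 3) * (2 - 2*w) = 12*w^4 + 2*w^3 - 18*w^2 + 10*w - 6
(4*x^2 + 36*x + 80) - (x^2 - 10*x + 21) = 3*x^2 + 46*x + 59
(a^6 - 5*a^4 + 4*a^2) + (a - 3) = a^6 - 5*a^4 + 4*a^2 + a - 3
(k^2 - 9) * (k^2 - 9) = k^4 - 18*k^2 + 81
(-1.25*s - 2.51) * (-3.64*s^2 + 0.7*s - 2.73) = 4.55*s^3 + 8.2614*s^2 + 1.6555*s + 6.8523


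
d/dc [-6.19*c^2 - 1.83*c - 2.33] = -12.38*c - 1.83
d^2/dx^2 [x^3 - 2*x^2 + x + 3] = 6*x - 4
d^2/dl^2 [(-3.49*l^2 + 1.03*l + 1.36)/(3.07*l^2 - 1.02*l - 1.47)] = (5.6843418860808e-14*l^4 - 2.44187800000003*l^3 - 17.592942*l^2 + 2.33749799999999*l - 3.06687)/(28.934443*l^6 - 28.840194*l^5 - 31.981725*l^4 + 26.55774*l^3 + 15.313725*l^2 - 6.612354*l - 3.176523)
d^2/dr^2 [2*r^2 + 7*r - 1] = 4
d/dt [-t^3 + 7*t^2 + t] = -3*t^2 + 14*t + 1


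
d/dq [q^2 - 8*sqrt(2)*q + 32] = 2*q - 8*sqrt(2)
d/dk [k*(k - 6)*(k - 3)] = 3*k^2 - 18*k + 18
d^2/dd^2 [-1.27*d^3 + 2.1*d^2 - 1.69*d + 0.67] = 4.2 - 7.62*d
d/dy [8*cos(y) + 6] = -8*sin(y)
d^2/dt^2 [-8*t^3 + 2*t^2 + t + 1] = 4 - 48*t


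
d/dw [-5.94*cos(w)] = 5.94*sin(w)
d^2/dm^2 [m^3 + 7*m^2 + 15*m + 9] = 6*m + 14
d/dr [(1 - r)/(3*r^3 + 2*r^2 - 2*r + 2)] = r*(6*r^2 - 7*r - 4)/(9*r^6 + 12*r^5 - 8*r^4 + 4*r^3 + 12*r^2 - 8*r + 4)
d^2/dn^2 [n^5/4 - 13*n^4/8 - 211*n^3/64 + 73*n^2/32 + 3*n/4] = 5*n^3 - 39*n^2/2 - 633*n/32 + 73/16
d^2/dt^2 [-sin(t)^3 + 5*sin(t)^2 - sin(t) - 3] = 9*sin(t)^3 - 20*sin(t)^2 - 5*sin(t) + 10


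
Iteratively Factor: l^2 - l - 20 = (l - 5)*(l + 4)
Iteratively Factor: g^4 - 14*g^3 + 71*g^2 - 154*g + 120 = (g - 2)*(g^3 - 12*g^2 + 47*g - 60) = (g - 5)*(g - 2)*(g^2 - 7*g + 12) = (g - 5)*(g - 3)*(g - 2)*(g - 4)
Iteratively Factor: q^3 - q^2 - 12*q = (q + 3)*(q^2 - 4*q) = q*(q + 3)*(q - 4)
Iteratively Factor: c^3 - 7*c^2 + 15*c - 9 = (c - 3)*(c^2 - 4*c + 3) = (c - 3)*(c - 1)*(c - 3)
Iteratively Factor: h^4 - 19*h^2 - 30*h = (h + 2)*(h^3 - 2*h^2 - 15*h) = (h + 2)*(h + 3)*(h^2 - 5*h) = (h - 5)*(h + 2)*(h + 3)*(h)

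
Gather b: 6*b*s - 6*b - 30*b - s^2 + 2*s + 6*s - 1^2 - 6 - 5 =b*(6*s - 36) - s^2 + 8*s - 12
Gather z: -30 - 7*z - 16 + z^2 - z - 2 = z^2 - 8*z - 48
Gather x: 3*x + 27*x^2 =27*x^2 + 3*x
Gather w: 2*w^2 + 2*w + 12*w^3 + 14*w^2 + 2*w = 12*w^3 + 16*w^2 + 4*w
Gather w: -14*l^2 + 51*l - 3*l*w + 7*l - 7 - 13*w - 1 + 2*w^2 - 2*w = -14*l^2 + 58*l + 2*w^2 + w*(-3*l - 15) - 8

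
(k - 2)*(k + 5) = k^2 + 3*k - 10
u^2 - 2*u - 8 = (u - 4)*(u + 2)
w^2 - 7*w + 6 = (w - 6)*(w - 1)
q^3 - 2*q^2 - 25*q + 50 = (q - 5)*(q - 2)*(q + 5)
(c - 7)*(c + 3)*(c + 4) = c^3 - 37*c - 84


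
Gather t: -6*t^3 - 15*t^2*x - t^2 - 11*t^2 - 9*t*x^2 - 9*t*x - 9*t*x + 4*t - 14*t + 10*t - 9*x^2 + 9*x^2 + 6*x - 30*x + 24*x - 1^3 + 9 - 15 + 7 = -6*t^3 + t^2*(-15*x - 12) + t*(-9*x^2 - 18*x)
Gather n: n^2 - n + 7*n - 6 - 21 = n^2 + 6*n - 27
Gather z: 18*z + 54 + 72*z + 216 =90*z + 270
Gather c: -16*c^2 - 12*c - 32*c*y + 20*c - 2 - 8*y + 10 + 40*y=-16*c^2 + c*(8 - 32*y) + 32*y + 8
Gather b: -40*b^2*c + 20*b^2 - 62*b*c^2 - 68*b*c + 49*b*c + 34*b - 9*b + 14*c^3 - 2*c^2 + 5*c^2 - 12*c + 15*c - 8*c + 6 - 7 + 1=b^2*(20 - 40*c) + b*(-62*c^2 - 19*c + 25) + 14*c^3 + 3*c^2 - 5*c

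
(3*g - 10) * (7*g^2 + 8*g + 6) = 21*g^3 - 46*g^2 - 62*g - 60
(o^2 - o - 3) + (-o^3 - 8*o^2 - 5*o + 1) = -o^3 - 7*o^2 - 6*o - 2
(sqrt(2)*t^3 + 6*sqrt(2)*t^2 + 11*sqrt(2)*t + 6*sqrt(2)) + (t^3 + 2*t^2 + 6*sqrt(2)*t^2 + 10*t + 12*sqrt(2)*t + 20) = t^3 + sqrt(2)*t^3 + 2*t^2 + 12*sqrt(2)*t^2 + 10*t + 23*sqrt(2)*t + 6*sqrt(2) + 20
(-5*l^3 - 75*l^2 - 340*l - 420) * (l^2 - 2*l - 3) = -5*l^5 - 65*l^4 - 175*l^3 + 485*l^2 + 1860*l + 1260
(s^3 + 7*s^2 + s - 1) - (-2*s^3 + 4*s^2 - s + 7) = 3*s^3 + 3*s^2 + 2*s - 8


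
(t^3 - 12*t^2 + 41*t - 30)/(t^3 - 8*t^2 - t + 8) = (t^2 - 11*t + 30)/(t^2 - 7*t - 8)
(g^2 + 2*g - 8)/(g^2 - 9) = (g^2 + 2*g - 8)/(g^2 - 9)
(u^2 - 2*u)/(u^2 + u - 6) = u/(u + 3)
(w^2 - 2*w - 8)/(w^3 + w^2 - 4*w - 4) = (w - 4)/(w^2 - w - 2)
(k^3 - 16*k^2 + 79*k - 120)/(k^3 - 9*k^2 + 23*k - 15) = (k - 8)/(k - 1)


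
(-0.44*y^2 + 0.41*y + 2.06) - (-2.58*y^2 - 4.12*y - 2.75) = 2.14*y^2 + 4.53*y + 4.81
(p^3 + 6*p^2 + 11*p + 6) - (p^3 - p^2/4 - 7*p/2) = 25*p^2/4 + 29*p/2 + 6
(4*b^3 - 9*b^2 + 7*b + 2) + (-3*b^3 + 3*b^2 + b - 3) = b^3 - 6*b^2 + 8*b - 1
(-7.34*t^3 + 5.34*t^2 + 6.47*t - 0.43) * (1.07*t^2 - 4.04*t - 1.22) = -7.8538*t^5 + 35.3674*t^4 - 5.6959*t^3 - 33.1137*t^2 - 6.1562*t + 0.5246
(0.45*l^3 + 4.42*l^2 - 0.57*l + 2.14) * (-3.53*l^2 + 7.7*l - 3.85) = -1.5885*l^5 - 12.1376*l^4 + 34.3136*l^3 - 28.9602*l^2 + 18.6725*l - 8.239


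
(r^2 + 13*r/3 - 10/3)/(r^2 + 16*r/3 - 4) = (r + 5)/(r + 6)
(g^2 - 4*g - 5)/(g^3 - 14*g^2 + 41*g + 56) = (g - 5)/(g^2 - 15*g + 56)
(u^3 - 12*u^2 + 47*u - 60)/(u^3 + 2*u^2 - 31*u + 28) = (u^2 - 8*u + 15)/(u^2 + 6*u - 7)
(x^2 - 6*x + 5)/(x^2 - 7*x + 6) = (x - 5)/(x - 6)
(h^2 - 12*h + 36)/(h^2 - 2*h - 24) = (h - 6)/(h + 4)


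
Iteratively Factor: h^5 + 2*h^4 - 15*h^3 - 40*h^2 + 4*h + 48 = (h + 3)*(h^4 - h^3 - 12*h^2 - 4*h + 16) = (h - 1)*(h + 3)*(h^3 - 12*h - 16) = (h - 1)*(h + 2)*(h + 3)*(h^2 - 2*h - 8) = (h - 1)*(h + 2)^2*(h + 3)*(h - 4)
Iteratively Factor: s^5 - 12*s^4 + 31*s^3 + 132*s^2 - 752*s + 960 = (s - 4)*(s^4 - 8*s^3 - s^2 + 128*s - 240) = (s - 4)^2*(s^3 - 4*s^2 - 17*s + 60) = (s - 4)^2*(s + 4)*(s^2 - 8*s + 15) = (s - 4)^2*(s - 3)*(s + 4)*(s - 5)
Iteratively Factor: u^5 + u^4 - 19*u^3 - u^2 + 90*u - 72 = (u + 4)*(u^4 - 3*u^3 - 7*u^2 + 27*u - 18) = (u - 3)*(u + 4)*(u^3 - 7*u + 6) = (u - 3)*(u - 2)*(u + 4)*(u^2 + 2*u - 3) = (u - 3)*(u - 2)*(u + 3)*(u + 4)*(u - 1)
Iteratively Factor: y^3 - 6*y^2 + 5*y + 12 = (y - 3)*(y^2 - 3*y - 4) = (y - 3)*(y + 1)*(y - 4)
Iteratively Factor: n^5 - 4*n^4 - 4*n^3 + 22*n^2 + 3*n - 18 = (n - 3)*(n^4 - n^3 - 7*n^2 + n + 6) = (n - 3)*(n + 1)*(n^3 - 2*n^2 - 5*n + 6) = (n - 3)*(n + 1)*(n + 2)*(n^2 - 4*n + 3) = (n - 3)*(n - 1)*(n + 1)*(n + 2)*(n - 3)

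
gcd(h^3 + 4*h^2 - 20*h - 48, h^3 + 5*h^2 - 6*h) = h + 6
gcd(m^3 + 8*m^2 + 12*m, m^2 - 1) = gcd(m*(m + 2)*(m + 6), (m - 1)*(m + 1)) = 1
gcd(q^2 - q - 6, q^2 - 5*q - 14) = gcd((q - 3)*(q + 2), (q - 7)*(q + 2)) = q + 2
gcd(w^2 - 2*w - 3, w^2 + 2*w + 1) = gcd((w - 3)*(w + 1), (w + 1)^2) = w + 1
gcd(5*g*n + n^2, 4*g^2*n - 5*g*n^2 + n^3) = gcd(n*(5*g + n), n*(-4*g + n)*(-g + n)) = n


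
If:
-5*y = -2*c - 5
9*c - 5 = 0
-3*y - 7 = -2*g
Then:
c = 5/9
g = 16/3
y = 11/9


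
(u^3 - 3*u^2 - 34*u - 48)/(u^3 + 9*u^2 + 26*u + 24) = (u - 8)/(u + 4)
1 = 1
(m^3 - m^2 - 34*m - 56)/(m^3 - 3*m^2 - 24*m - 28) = (m + 4)/(m + 2)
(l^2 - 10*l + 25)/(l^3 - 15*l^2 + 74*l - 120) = (l - 5)/(l^2 - 10*l + 24)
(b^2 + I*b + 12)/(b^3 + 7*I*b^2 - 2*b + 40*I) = (b - 3*I)/(b^2 + 3*I*b + 10)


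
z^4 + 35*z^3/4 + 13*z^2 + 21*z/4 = z*(z + 3/4)*(z + 1)*(z + 7)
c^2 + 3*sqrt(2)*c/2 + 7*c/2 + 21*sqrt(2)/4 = (c + 7/2)*(c + 3*sqrt(2)/2)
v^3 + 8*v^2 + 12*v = v*(v + 2)*(v + 6)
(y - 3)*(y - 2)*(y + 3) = y^3 - 2*y^2 - 9*y + 18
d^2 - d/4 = d*(d - 1/4)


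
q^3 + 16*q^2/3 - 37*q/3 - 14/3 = (q - 2)*(q + 1/3)*(q + 7)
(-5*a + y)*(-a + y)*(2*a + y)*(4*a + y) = 40*a^4 - 18*a^3*y - 23*a^2*y^2 + y^4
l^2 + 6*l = l*(l + 6)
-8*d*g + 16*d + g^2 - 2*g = (-8*d + g)*(g - 2)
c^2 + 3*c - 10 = (c - 2)*(c + 5)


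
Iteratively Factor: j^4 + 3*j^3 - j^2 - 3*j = (j - 1)*(j^3 + 4*j^2 + 3*j) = (j - 1)*(j + 1)*(j^2 + 3*j) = j*(j - 1)*(j + 1)*(j + 3)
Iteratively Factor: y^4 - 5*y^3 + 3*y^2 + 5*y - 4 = (y - 1)*(y^3 - 4*y^2 - y + 4) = (y - 1)^2*(y^2 - 3*y - 4) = (y - 4)*(y - 1)^2*(y + 1)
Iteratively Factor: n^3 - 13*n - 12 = (n + 1)*(n^2 - n - 12) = (n - 4)*(n + 1)*(n + 3)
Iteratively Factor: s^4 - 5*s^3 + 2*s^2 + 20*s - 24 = (s - 2)*(s^3 - 3*s^2 - 4*s + 12) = (s - 3)*(s - 2)*(s^2 - 4) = (s - 3)*(s - 2)*(s + 2)*(s - 2)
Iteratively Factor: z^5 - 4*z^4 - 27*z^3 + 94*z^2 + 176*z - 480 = (z + 3)*(z^4 - 7*z^3 - 6*z^2 + 112*z - 160) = (z - 5)*(z + 3)*(z^3 - 2*z^2 - 16*z + 32) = (z - 5)*(z + 3)*(z + 4)*(z^2 - 6*z + 8) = (z - 5)*(z - 4)*(z + 3)*(z + 4)*(z - 2)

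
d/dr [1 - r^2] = -2*r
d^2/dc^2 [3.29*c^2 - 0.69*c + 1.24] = 6.58000000000000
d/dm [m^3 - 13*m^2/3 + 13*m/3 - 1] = 3*m^2 - 26*m/3 + 13/3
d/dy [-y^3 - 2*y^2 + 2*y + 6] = -3*y^2 - 4*y + 2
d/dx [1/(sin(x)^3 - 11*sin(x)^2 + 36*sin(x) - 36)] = (-3*sin(x)^2 + 22*sin(x) - 36)*cos(x)/(sin(x)^3 - 11*sin(x)^2 + 36*sin(x) - 36)^2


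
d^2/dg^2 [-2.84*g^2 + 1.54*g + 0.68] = -5.68000000000000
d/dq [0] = 0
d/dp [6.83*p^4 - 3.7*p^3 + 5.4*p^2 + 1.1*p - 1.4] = 27.32*p^3 - 11.1*p^2 + 10.8*p + 1.1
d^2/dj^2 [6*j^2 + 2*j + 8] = 12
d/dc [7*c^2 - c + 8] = 14*c - 1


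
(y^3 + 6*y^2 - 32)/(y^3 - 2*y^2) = 1 + 8/y + 16/y^2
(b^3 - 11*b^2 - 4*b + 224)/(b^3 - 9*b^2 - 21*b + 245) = (b^2 - 4*b - 32)/(b^2 - 2*b - 35)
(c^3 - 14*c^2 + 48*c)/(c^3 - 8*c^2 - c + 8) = c*(c - 6)/(c^2 - 1)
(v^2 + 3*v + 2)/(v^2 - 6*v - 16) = (v + 1)/(v - 8)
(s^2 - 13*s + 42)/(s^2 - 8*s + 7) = (s - 6)/(s - 1)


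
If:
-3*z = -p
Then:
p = 3*z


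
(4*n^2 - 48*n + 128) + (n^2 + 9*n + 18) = 5*n^2 - 39*n + 146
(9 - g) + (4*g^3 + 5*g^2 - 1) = 4*g^3 + 5*g^2 - g + 8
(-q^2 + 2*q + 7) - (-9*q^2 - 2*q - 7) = 8*q^2 + 4*q + 14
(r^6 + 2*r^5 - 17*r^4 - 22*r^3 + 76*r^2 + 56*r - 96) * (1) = r^6 + 2*r^5 - 17*r^4 - 22*r^3 + 76*r^2 + 56*r - 96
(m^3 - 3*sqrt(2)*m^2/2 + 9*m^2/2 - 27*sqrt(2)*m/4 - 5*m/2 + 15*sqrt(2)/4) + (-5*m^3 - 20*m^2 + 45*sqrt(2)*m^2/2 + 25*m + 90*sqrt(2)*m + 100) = -4*m^3 - 31*m^2/2 + 21*sqrt(2)*m^2 + 45*m/2 + 333*sqrt(2)*m/4 + 15*sqrt(2)/4 + 100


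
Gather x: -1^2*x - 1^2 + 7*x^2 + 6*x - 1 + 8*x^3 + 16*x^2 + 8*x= 8*x^3 + 23*x^2 + 13*x - 2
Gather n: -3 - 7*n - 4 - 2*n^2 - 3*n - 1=-2*n^2 - 10*n - 8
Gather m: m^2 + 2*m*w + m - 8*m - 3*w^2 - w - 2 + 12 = m^2 + m*(2*w - 7) - 3*w^2 - w + 10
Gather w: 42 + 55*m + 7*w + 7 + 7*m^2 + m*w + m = 7*m^2 + 56*m + w*(m + 7) + 49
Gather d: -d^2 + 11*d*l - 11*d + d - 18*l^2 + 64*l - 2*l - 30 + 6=-d^2 + d*(11*l - 10) - 18*l^2 + 62*l - 24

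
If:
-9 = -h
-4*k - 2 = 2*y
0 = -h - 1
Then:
No Solution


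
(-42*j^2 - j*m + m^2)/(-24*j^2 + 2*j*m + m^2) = (7*j - m)/(4*j - m)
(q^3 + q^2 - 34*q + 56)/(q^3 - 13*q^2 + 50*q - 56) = (q + 7)/(q - 7)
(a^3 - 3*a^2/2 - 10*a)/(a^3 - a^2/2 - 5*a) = (-2*a^2 + 3*a + 20)/(-2*a^2 + a + 10)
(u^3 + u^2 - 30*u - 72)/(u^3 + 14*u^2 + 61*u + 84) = (u - 6)/(u + 7)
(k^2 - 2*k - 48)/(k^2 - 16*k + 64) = (k + 6)/(k - 8)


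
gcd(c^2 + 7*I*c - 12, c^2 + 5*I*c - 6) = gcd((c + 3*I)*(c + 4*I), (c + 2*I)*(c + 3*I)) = c + 3*I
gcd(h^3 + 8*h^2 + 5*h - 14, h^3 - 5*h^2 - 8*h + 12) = h^2 + h - 2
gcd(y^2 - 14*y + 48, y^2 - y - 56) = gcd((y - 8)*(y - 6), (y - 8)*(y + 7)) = y - 8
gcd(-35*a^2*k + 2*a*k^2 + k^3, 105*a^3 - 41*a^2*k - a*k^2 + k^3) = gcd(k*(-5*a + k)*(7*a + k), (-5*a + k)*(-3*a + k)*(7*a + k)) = 35*a^2 - 2*a*k - k^2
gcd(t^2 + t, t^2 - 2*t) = t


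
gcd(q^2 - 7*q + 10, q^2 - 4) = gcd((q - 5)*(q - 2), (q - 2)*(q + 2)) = q - 2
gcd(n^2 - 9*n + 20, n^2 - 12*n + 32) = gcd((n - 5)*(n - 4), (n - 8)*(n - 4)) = n - 4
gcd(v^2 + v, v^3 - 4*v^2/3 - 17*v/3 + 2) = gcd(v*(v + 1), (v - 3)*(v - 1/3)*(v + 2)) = 1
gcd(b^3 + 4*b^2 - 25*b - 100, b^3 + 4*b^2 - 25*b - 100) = b^3 + 4*b^2 - 25*b - 100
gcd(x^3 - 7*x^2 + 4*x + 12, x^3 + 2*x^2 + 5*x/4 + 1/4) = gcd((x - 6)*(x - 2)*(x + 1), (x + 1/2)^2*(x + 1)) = x + 1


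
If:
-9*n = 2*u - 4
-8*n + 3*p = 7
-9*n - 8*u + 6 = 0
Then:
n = 10/27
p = 269/81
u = 1/3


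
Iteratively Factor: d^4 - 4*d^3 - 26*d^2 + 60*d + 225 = (d - 5)*(d^3 + d^2 - 21*d - 45) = (d - 5)*(d + 3)*(d^2 - 2*d - 15) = (d - 5)^2*(d + 3)*(d + 3)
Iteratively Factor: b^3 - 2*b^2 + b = (b)*(b^2 - 2*b + 1) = b*(b - 1)*(b - 1)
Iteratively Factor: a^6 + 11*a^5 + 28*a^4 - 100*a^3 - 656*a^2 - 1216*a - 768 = (a + 4)*(a^5 + 7*a^4 - 100*a^2 - 256*a - 192) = (a + 2)*(a + 4)*(a^4 + 5*a^3 - 10*a^2 - 80*a - 96) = (a - 4)*(a + 2)*(a + 4)*(a^3 + 9*a^2 + 26*a + 24) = (a - 4)*(a + 2)*(a + 4)^2*(a^2 + 5*a + 6) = (a - 4)*(a + 2)*(a + 3)*(a + 4)^2*(a + 2)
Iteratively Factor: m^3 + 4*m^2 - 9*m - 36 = (m - 3)*(m^2 + 7*m + 12) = (m - 3)*(m + 4)*(m + 3)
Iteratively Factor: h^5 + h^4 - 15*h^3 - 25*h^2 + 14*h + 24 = (h - 1)*(h^4 + 2*h^3 - 13*h^2 - 38*h - 24) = (h - 1)*(h + 3)*(h^3 - h^2 - 10*h - 8) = (h - 4)*(h - 1)*(h + 3)*(h^2 + 3*h + 2) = (h - 4)*(h - 1)*(h + 2)*(h + 3)*(h + 1)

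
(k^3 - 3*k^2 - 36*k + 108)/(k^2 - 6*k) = k + 3 - 18/k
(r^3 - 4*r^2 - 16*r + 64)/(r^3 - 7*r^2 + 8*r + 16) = (r + 4)/(r + 1)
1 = 1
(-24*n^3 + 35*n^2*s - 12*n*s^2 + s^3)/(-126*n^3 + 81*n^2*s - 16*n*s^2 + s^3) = (8*n^2 - 9*n*s + s^2)/(42*n^2 - 13*n*s + s^2)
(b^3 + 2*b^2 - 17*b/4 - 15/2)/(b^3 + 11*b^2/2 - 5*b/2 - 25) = (b + 3/2)/(b + 5)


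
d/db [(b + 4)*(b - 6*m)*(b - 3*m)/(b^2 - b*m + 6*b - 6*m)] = (-(b + 4)*(b - 6*m)*(b - 3*m)*(2*b - m + 6) + ((b + 4)*(b - 6*m) + (b + 4)*(b - 3*m) + (b - 6*m)*(b - 3*m))*(b^2 - b*m + 6*b - 6*m))/(b^2 - b*m + 6*b - 6*m)^2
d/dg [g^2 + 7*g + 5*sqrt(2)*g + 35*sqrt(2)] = 2*g + 7 + 5*sqrt(2)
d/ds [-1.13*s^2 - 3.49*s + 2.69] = -2.26*s - 3.49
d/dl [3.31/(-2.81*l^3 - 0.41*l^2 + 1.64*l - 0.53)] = (27.9033*l^2 + 2.7142*l - 5.4284)/(2.81*l^3 + 0.41*l^2 - 1.64*l + 0.53)^2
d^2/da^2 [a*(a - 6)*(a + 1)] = 6*a - 10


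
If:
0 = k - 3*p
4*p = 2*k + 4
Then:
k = -6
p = -2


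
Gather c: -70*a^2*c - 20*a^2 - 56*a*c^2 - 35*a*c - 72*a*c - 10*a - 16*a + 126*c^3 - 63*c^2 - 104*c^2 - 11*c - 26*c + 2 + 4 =-20*a^2 - 26*a + 126*c^3 + c^2*(-56*a - 167) + c*(-70*a^2 - 107*a - 37) + 6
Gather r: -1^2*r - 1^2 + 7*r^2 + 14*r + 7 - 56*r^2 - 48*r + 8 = -49*r^2 - 35*r + 14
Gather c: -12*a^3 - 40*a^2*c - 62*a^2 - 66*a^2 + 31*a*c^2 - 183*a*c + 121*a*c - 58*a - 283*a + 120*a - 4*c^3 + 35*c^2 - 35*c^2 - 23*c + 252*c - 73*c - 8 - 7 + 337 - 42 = -12*a^3 - 128*a^2 + 31*a*c^2 - 221*a - 4*c^3 + c*(-40*a^2 - 62*a + 156) + 280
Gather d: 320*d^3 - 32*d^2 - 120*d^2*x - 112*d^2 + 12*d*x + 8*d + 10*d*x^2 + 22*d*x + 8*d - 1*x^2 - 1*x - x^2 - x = 320*d^3 + d^2*(-120*x - 144) + d*(10*x^2 + 34*x + 16) - 2*x^2 - 2*x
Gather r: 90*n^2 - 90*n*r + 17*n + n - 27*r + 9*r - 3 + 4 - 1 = 90*n^2 + 18*n + r*(-90*n - 18)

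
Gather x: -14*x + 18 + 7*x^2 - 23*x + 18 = 7*x^2 - 37*x + 36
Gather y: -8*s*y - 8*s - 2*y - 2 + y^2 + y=-8*s + y^2 + y*(-8*s - 1) - 2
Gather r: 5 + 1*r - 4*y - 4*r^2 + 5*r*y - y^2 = -4*r^2 + r*(5*y + 1) - y^2 - 4*y + 5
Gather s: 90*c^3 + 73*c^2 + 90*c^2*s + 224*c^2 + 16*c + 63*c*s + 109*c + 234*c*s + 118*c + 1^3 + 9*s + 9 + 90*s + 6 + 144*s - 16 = 90*c^3 + 297*c^2 + 243*c + s*(90*c^2 + 297*c + 243)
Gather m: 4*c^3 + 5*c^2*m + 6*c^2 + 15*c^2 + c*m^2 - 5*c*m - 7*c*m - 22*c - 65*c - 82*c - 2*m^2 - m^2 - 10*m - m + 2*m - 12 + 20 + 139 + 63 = 4*c^3 + 21*c^2 - 169*c + m^2*(c - 3) + m*(5*c^2 - 12*c - 9) + 210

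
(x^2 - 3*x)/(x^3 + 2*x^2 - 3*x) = (x - 3)/(x^2 + 2*x - 3)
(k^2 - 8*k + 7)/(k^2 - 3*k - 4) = (-k^2 + 8*k - 7)/(-k^2 + 3*k + 4)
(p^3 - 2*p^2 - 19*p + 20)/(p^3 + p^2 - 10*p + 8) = (p - 5)/(p - 2)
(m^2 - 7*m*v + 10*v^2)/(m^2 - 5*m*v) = (m - 2*v)/m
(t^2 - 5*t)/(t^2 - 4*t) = (t - 5)/(t - 4)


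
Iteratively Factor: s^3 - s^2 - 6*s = (s)*(s^2 - s - 6) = s*(s - 3)*(s + 2)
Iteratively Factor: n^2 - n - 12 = (n - 4)*(n + 3)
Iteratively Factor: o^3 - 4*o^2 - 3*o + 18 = (o - 3)*(o^2 - o - 6) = (o - 3)*(o + 2)*(o - 3)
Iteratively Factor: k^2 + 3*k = (k + 3)*(k)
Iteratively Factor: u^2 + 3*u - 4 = (u + 4)*(u - 1)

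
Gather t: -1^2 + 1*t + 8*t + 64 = 9*t + 63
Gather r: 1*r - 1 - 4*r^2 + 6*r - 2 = -4*r^2 + 7*r - 3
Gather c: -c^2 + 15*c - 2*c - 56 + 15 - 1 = -c^2 + 13*c - 42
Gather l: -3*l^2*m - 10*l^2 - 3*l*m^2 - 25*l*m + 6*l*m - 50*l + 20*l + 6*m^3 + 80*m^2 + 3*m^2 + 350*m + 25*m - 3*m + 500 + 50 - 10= l^2*(-3*m - 10) + l*(-3*m^2 - 19*m - 30) + 6*m^3 + 83*m^2 + 372*m + 540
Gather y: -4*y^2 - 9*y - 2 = -4*y^2 - 9*y - 2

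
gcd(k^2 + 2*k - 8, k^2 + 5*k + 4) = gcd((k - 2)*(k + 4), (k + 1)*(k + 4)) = k + 4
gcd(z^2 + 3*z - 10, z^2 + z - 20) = z + 5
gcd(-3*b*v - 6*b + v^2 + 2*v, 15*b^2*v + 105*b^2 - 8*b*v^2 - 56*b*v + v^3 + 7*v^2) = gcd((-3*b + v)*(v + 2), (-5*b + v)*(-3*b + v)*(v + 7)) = -3*b + v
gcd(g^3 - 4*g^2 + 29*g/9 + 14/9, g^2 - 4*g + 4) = g - 2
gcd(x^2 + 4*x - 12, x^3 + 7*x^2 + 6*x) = x + 6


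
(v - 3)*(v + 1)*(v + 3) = v^3 + v^2 - 9*v - 9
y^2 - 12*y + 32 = (y - 8)*(y - 4)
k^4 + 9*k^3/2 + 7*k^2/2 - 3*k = k*(k - 1/2)*(k + 2)*(k + 3)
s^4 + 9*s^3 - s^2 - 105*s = s*(s - 3)*(s + 5)*(s + 7)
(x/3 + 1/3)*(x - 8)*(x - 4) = x^3/3 - 11*x^2/3 + 20*x/3 + 32/3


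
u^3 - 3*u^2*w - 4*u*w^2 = u*(u - 4*w)*(u + w)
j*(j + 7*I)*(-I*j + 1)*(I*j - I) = j^4 - j^3 + 8*I*j^3 - 7*j^2 - 8*I*j^2 + 7*j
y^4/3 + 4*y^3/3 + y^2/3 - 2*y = y*(y/3 + 1)*(y - 1)*(y + 2)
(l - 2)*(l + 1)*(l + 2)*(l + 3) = l^4 + 4*l^3 - l^2 - 16*l - 12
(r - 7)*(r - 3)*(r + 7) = r^3 - 3*r^2 - 49*r + 147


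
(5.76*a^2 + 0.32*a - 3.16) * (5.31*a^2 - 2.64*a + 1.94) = 30.5856*a^4 - 13.5072*a^3 - 6.45*a^2 + 8.9632*a - 6.1304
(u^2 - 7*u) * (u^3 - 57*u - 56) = u^5 - 7*u^4 - 57*u^3 + 343*u^2 + 392*u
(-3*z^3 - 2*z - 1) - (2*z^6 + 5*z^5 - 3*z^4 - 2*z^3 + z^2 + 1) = -2*z^6 - 5*z^5 + 3*z^4 - z^3 - z^2 - 2*z - 2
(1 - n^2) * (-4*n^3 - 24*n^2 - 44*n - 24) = 4*n^5 + 24*n^4 + 40*n^3 - 44*n - 24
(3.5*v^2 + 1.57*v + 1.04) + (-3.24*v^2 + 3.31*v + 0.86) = 0.26*v^2 + 4.88*v + 1.9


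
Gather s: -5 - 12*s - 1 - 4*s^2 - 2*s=-4*s^2 - 14*s - 6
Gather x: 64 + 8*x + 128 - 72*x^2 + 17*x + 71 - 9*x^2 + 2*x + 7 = -81*x^2 + 27*x + 270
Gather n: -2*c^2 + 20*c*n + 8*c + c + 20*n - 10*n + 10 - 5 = -2*c^2 + 9*c + n*(20*c + 10) + 5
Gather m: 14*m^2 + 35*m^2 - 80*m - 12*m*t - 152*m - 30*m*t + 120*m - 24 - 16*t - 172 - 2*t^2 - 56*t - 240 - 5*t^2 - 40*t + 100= 49*m^2 + m*(-42*t - 112) - 7*t^2 - 112*t - 336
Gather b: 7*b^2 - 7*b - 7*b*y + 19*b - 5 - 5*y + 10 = 7*b^2 + b*(12 - 7*y) - 5*y + 5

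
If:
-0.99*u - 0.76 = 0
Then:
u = -0.77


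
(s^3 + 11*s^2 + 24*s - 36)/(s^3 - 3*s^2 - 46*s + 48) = (s + 6)/(s - 8)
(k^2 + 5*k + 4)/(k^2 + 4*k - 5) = (k^2 + 5*k + 4)/(k^2 + 4*k - 5)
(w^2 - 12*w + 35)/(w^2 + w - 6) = (w^2 - 12*w + 35)/(w^2 + w - 6)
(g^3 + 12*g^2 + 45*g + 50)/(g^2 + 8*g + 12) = (g^2 + 10*g + 25)/(g + 6)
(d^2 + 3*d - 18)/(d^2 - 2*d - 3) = (d + 6)/(d + 1)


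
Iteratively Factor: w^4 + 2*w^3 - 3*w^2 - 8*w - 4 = (w - 2)*(w^3 + 4*w^2 + 5*w + 2) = (w - 2)*(w + 1)*(w^2 + 3*w + 2) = (w - 2)*(w + 1)*(w + 2)*(w + 1)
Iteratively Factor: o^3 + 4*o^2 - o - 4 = (o - 1)*(o^2 + 5*o + 4) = (o - 1)*(o + 4)*(o + 1)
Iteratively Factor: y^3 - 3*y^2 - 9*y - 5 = (y + 1)*(y^2 - 4*y - 5) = (y + 1)^2*(y - 5)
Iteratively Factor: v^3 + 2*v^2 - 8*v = (v)*(v^2 + 2*v - 8) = v*(v - 2)*(v + 4)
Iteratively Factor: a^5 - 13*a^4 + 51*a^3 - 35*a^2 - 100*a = (a - 4)*(a^4 - 9*a^3 + 15*a^2 + 25*a) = (a - 5)*(a - 4)*(a^3 - 4*a^2 - 5*a) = (a - 5)^2*(a - 4)*(a^2 + a) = (a - 5)^2*(a - 4)*(a + 1)*(a)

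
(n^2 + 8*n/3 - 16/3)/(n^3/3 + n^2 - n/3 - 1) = (3*n^2 + 8*n - 16)/(n^3 + 3*n^2 - n - 3)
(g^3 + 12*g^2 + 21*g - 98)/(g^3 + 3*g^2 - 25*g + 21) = (g^2 + 5*g - 14)/(g^2 - 4*g + 3)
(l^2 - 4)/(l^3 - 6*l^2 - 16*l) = (l - 2)/(l*(l - 8))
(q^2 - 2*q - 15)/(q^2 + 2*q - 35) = (q + 3)/(q + 7)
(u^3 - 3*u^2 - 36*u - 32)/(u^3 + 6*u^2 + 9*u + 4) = (u - 8)/(u + 1)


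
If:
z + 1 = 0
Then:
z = -1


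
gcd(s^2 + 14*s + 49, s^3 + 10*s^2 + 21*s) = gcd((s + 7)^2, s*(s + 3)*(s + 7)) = s + 7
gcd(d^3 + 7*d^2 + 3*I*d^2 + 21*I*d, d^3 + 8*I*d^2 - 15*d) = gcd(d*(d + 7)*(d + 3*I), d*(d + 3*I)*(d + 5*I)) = d^2 + 3*I*d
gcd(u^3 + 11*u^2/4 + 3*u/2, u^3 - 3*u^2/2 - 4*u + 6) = u + 2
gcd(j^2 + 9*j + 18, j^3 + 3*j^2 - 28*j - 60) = j + 6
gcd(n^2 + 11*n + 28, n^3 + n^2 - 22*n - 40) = n + 4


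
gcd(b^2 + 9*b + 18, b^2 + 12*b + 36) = b + 6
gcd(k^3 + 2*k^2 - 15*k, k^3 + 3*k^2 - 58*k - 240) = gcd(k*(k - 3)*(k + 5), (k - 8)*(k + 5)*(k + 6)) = k + 5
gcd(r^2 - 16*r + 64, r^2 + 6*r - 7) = 1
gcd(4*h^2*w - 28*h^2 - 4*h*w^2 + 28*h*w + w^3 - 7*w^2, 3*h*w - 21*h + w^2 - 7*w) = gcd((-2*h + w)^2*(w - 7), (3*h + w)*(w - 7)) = w - 7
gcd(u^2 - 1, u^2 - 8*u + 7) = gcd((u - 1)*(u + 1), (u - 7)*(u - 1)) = u - 1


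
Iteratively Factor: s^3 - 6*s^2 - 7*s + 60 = (s + 3)*(s^2 - 9*s + 20) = (s - 5)*(s + 3)*(s - 4)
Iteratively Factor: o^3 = (o)*(o^2) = o^2*(o)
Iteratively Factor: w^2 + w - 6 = (w + 3)*(w - 2)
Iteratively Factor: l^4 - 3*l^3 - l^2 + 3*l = (l)*(l^3 - 3*l^2 - l + 3) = l*(l - 3)*(l^2 - 1) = l*(l - 3)*(l - 1)*(l + 1)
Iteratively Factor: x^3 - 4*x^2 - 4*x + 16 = (x + 2)*(x^2 - 6*x + 8) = (x - 4)*(x + 2)*(x - 2)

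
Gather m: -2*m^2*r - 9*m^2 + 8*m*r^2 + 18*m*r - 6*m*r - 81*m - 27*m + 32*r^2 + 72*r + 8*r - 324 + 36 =m^2*(-2*r - 9) + m*(8*r^2 + 12*r - 108) + 32*r^2 + 80*r - 288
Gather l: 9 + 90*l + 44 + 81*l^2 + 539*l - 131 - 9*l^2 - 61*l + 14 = 72*l^2 + 568*l - 64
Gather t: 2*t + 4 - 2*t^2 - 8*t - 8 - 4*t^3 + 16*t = -4*t^3 - 2*t^2 + 10*t - 4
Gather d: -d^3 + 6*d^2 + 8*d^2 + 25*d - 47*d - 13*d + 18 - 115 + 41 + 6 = -d^3 + 14*d^2 - 35*d - 50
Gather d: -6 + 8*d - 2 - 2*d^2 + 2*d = -2*d^2 + 10*d - 8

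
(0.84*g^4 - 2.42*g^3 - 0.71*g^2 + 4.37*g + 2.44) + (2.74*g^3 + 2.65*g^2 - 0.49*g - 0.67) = 0.84*g^4 + 0.32*g^3 + 1.94*g^2 + 3.88*g + 1.77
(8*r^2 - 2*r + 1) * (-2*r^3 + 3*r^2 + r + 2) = -16*r^5 + 28*r^4 + 17*r^2 - 3*r + 2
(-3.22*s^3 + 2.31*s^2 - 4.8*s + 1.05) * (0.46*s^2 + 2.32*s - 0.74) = -1.4812*s^5 - 6.4078*s^4 + 5.534*s^3 - 12.3624*s^2 + 5.988*s - 0.777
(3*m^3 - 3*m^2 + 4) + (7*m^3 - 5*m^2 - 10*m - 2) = 10*m^3 - 8*m^2 - 10*m + 2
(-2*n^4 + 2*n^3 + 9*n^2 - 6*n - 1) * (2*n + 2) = -4*n^5 + 22*n^3 + 6*n^2 - 14*n - 2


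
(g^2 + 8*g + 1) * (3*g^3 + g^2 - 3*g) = 3*g^5 + 25*g^4 + 8*g^3 - 23*g^2 - 3*g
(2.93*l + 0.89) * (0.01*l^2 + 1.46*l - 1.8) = 0.0293*l^3 + 4.2867*l^2 - 3.9746*l - 1.602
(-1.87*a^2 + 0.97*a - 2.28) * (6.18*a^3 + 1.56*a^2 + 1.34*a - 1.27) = -11.5566*a^5 + 3.0774*a^4 - 15.083*a^3 + 0.117900000000001*a^2 - 4.2871*a + 2.8956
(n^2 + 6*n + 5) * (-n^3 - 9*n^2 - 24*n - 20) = -n^5 - 15*n^4 - 83*n^3 - 209*n^2 - 240*n - 100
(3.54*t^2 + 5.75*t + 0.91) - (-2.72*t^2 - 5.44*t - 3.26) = 6.26*t^2 + 11.19*t + 4.17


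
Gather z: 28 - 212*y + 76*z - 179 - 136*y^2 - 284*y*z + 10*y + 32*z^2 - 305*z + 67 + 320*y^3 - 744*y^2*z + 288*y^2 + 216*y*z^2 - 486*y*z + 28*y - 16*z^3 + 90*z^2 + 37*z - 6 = 320*y^3 + 152*y^2 - 174*y - 16*z^3 + z^2*(216*y + 122) + z*(-744*y^2 - 770*y - 192) - 90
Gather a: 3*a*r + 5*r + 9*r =3*a*r + 14*r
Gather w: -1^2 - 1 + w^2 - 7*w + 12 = w^2 - 7*w + 10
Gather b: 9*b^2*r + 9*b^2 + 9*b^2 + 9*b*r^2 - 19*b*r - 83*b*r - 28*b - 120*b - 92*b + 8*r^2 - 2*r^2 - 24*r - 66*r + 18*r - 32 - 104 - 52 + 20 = b^2*(9*r + 18) + b*(9*r^2 - 102*r - 240) + 6*r^2 - 72*r - 168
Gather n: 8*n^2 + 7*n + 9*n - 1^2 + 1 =8*n^2 + 16*n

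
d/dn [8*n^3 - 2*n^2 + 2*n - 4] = 24*n^2 - 4*n + 2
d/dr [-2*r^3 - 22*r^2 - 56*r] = -6*r^2 - 44*r - 56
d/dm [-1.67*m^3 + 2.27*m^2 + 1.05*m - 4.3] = -5.01*m^2 + 4.54*m + 1.05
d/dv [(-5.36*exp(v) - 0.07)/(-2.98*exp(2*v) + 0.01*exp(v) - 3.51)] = (-15.9728*exp(2*v) - 0.4172*exp(v) + 18.8143)*exp(v)/(8.8804*exp(4*v) - 0.0596*exp(3*v) + 20.9197*exp(2*v) - 0.0702*exp(v) + 12.3201)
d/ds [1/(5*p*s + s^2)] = (-5*p - 2*s)/(s^2*(5*p + s)^2)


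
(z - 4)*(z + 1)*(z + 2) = z^3 - z^2 - 10*z - 8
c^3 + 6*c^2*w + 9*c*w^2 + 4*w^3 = (c + w)^2*(c + 4*w)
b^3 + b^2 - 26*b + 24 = (b - 4)*(b - 1)*(b + 6)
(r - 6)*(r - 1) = r^2 - 7*r + 6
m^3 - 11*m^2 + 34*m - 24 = (m - 6)*(m - 4)*(m - 1)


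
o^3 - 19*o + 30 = (o - 3)*(o - 2)*(o + 5)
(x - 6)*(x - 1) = x^2 - 7*x + 6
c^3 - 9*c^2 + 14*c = c*(c - 7)*(c - 2)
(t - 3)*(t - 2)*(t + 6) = t^3 + t^2 - 24*t + 36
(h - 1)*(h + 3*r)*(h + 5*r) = h^3 + 8*h^2*r - h^2 + 15*h*r^2 - 8*h*r - 15*r^2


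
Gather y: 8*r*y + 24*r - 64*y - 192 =24*r + y*(8*r - 64) - 192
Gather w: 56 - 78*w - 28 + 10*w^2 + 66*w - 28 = 10*w^2 - 12*w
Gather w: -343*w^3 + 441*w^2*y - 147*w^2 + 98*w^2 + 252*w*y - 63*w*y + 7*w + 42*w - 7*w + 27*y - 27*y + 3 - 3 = -343*w^3 + w^2*(441*y - 49) + w*(189*y + 42)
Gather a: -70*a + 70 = 70 - 70*a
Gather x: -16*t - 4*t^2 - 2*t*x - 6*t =-4*t^2 - 2*t*x - 22*t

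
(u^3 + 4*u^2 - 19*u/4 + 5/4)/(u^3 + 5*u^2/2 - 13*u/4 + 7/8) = 2*(u + 5)/(2*u + 7)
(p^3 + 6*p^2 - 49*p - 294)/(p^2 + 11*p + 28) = (p^2 - p - 42)/(p + 4)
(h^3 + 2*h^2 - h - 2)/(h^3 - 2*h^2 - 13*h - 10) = (h - 1)/(h - 5)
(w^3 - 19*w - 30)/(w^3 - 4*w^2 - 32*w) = (-w^3 + 19*w + 30)/(w*(-w^2 + 4*w + 32))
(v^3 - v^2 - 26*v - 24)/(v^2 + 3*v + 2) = (v^2 - 2*v - 24)/(v + 2)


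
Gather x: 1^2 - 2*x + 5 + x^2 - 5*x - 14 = x^2 - 7*x - 8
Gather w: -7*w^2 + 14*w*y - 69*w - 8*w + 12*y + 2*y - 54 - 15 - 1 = -7*w^2 + w*(14*y - 77) + 14*y - 70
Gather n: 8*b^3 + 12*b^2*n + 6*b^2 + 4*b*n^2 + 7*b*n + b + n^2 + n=8*b^3 + 6*b^2 + b + n^2*(4*b + 1) + n*(12*b^2 + 7*b + 1)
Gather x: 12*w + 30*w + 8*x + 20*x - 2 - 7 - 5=42*w + 28*x - 14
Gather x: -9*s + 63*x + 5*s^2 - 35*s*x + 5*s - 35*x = 5*s^2 - 4*s + x*(28 - 35*s)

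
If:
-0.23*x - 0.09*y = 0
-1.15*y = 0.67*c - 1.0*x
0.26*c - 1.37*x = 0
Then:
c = 0.00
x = 0.00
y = 0.00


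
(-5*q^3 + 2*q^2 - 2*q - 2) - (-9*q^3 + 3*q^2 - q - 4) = 4*q^3 - q^2 - q + 2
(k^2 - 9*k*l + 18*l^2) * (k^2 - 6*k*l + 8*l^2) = k^4 - 15*k^3*l + 80*k^2*l^2 - 180*k*l^3 + 144*l^4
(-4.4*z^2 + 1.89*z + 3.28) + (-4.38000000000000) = -4.4*z^2 + 1.89*z - 1.1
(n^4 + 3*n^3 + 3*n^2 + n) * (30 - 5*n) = -5*n^5 + 15*n^4 + 75*n^3 + 85*n^2 + 30*n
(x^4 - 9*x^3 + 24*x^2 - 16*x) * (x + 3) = x^5 - 6*x^4 - 3*x^3 + 56*x^2 - 48*x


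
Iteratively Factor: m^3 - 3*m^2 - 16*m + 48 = (m + 4)*(m^2 - 7*m + 12) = (m - 3)*(m + 4)*(m - 4)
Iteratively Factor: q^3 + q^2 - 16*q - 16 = (q + 4)*(q^2 - 3*q - 4) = (q + 1)*(q + 4)*(q - 4)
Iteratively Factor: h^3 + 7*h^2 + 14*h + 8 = (h + 4)*(h^2 + 3*h + 2) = (h + 1)*(h + 4)*(h + 2)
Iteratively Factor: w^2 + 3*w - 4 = (w + 4)*(w - 1)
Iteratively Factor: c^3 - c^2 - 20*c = (c + 4)*(c^2 - 5*c) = (c - 5)*(c + 4)*(c)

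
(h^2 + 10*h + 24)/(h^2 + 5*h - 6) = (h + 4)/(h - 1)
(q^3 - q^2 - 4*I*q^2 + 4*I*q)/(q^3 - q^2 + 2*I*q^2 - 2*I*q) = (q - 4*I)/(q + 2*I)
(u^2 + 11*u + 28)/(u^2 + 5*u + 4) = (u + 7)/(u + 1)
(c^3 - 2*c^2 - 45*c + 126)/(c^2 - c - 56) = (c^2 - 9*c + 18)/(c - 8)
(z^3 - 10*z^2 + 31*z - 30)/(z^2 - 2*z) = z - 8 + 15/z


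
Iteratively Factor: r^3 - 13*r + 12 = (r - 1)*(r^2 + r - 12) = (r - 3)*(r - 1)*(r + 4)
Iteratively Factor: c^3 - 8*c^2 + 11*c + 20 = (c + 1)*(c^2 - 9*c + 20) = (c - 4)*(c + 1)*(c - 5)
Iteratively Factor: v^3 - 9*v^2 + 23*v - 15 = (v - 3)*(v^2 - 6*v + 5) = (v - 3)*(v - 1)*(v - 5)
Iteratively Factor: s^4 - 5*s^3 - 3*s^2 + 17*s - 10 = (s - 5)*(s^3 - 3*s + 2) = (s - 5)*(s - 1)*(s^2 + s - 2) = (s - 5)*(s - 1)^2*(s + 2)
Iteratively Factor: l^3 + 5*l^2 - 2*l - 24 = (l + 4)*(l^2 + l - 6) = (l - 2)*(l + 4)*(l + 3)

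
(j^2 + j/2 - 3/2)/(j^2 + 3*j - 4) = (j + 3/2)/(j + 4)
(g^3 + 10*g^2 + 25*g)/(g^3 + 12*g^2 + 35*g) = (g + 5)/(g + 7)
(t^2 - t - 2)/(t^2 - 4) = (t + 1)/(t + 2)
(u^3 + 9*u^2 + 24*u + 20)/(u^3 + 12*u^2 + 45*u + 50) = (u + 2)/(u + 5)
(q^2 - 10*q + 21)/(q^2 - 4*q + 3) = (q - 7)/(q - 1)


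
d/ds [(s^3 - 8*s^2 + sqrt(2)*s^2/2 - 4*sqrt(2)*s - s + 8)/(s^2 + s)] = (s^4 + 2*s^3 - 7*s^2 + 9*sqrt(2)*s^2/2 - 16*s - 8)/(s^2*(s^2 + 2*s + 1))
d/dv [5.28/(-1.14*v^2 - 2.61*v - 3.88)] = (12.0384*v + 13.7808)/(1.14*v^2 + 2.61*v + 3.88)^2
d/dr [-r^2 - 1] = -2*r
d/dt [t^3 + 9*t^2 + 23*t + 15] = 3*t^2 + 18*t + 23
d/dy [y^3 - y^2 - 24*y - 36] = 3*y^2 - 2*y - 24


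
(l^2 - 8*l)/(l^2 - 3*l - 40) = l/(l + 5)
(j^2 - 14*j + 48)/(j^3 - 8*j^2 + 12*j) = (j - 8)/(j*(j - 2))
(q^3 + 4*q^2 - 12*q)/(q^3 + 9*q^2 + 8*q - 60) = q/(q + 5)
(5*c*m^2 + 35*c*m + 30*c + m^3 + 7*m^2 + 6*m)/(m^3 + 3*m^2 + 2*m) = (5*c*m + 30*c + m^2 + 6*m)/(m*(m + 2))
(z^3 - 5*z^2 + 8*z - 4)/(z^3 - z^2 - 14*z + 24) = (z^2 - 3*z + 2)/(z^2 + z - 12)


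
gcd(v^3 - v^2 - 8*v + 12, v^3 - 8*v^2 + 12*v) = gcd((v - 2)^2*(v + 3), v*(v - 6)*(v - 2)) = v - 2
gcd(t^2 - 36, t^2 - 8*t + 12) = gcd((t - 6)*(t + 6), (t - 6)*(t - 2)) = t - 6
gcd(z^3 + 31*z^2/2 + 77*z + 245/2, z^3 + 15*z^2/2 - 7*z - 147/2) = z^2 + 21*z/2 + 49/2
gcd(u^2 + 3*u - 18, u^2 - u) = 1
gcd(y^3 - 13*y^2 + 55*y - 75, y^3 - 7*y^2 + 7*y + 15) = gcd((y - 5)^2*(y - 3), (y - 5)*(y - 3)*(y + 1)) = y^2 - 8*y + 15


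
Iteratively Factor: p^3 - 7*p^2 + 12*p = (p - 3)*(p^2 - 4*p) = p*(p - 3)*(p - 4)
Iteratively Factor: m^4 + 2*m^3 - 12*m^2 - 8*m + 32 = (m + 4)*(m^3 - 2*m^2 - 4*m + 8) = (m - 2)*(m + 4)*(m^2 - 4) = (m - 2)*(m + 2)*(m + 4)*(m - 2)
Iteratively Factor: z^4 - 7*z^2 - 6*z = (z + 1)*(z^3 - z^2 - 6*z) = (z - 3)*(z + 1)*(z^2 + 2*z) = (z - 3)*(z + 1)*(z + 2)*(z)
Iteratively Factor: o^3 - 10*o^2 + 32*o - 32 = (o - 2)*(o^2 - 8*o + 16) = (o - 4)*(o - 2)*(o - 4)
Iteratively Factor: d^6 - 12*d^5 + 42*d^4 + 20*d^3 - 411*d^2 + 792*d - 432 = (d - 3)*(d^5 - 9*d^4 + 15*d^3 + 65*d^2 - 216*d + 144) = (d - 3)*(d - 1)*(d^4 - 8*d^3 + 7*d^2 + 72*d - 144) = (d - 3)*(d - 1)*(d + 3)*(d^3 - 11*d^2 + 40*d - 48) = (d - 4)*(d - 3)*(d - 1)*(d + 3)*(d^2 - 7*d + 12) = (d - 4)*(d - 3)^2*(d - 1)*(d + 3)*(d - 4)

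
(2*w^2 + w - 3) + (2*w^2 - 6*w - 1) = 4*w^2 - 5*w - 4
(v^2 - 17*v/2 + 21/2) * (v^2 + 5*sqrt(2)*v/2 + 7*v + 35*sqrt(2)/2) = v^4 - 3*v^3/2 + 5*sqrt(2)*v^3/2 - 49*v^2 - 15*sqrt(2)*v^2/4 - 245*sqrt(2)*v/2 + 147*v/2 + 735*sqrt(2)/4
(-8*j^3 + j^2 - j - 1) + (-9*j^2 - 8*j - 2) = -8*j^3 - 8*j^2 - 9*j - 3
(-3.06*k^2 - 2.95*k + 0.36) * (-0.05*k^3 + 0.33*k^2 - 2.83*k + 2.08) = 0.153*k^5 - 0.8623*k^4 + 7.6683*k^3 + 2.1025*k^2 - 7.1548*k + 0.7488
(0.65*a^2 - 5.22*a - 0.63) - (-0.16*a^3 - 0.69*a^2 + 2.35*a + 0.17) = 0.16*a^3 + 1.34*a^2 - 7.57*a - 0.8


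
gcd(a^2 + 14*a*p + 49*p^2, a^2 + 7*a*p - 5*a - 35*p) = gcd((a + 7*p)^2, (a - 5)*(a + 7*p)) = a + 7*p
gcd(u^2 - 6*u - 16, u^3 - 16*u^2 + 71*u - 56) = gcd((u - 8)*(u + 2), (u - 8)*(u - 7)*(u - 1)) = u - 8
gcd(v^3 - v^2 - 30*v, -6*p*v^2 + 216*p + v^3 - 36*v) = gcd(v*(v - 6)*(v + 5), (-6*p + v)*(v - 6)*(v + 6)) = v - 6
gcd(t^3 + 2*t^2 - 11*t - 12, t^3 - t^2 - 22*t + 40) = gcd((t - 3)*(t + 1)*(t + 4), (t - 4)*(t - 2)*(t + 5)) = 1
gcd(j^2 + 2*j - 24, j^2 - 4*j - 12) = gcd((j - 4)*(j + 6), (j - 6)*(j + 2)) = 1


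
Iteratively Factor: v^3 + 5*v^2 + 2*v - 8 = (v + 2)*(v^2 + 3*v - 4) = (v + 2)*(v + 4)*(v - 1)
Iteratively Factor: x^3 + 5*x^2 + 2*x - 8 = (x + 2)*(x^2 + 3*x - 4) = (x - 1)*(x + 2)*(x + 4)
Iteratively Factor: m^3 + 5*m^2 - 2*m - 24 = (m - 2)*(m^2 + 7*m + 12) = (m - 2)*(m + 3)*(m + 4)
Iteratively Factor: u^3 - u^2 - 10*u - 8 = (u + 1)*(u^2 - 2*u - 8) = (u + 1)*(u + 2)*(u - 4)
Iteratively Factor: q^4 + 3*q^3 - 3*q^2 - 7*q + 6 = (q + 3)*(q^3 - 3*q + 2) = (q + 2)*(q + 3)*(q^2 - 2*q + 1) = (q - 1)*(q + 2)*(q + 3)*(q - 1)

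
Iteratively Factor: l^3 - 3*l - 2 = (l - 2)*(l^2 + 2*l + 1) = (l - 2)*(l + 1)*(l + 1)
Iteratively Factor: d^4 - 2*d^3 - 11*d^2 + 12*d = (d)*(d^3 - 2*d^2 - 11*d + 12) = d*(d - 4)*(d^2 + 2*d - 3) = d*(d - 4)*(d + 3)*(d - 1)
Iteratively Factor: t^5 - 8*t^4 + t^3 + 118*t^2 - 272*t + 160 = (t - 2)*(t^4 - 6*t^3 - 11*t^2 + 96*t - 80) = (t - 5)*(t - 2)*(t^3 - t^2 - 16*t + 16) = (t - 5)*(t - 4)*(t - 2)*(t^2 + 3*t - 4) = (t - 5)*(t - 4)*(t - 2)*(t - 1)*(t + 4)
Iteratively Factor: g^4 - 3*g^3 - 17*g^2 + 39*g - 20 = (g - 1)*(g^3 - 2*g^2 - 19*g + 20) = (g - 1)*(g + 4)*(g^2 - 6*g + 5) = (g - 5)*(g - 1)*(g + 4)*(g - 1)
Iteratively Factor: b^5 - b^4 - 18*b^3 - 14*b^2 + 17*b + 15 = (b + 3)*(b^4 - 4*b^3 - 6*b^2 + 4*b + 5) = (b - 5)*(b + 3)*(b^3 + b^2 - b - 1) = (b - 5)*(b + 1)*(b + 3)*(b^2 - 1) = (b - 5)*(b + 1)^2*(b + 3)*(b - 1)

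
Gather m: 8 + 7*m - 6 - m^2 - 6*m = -m^2 + m + 2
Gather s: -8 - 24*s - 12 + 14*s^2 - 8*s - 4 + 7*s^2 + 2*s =21*s^2 - 30*s - 24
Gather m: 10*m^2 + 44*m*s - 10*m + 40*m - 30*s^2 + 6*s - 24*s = 10*m^2 + m*(44*s + 30) - 30*s^2 - 18*s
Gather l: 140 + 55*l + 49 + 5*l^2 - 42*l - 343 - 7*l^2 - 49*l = -2*l^2 - 36*l - 154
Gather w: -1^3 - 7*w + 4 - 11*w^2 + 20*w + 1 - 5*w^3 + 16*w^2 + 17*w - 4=-5*w^3 + 5*w^2 + 30*w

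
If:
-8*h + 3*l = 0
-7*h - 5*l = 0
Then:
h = 0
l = 0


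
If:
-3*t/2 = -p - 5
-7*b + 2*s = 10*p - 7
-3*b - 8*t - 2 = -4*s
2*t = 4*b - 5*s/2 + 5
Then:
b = 2918/495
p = -499/330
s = 4738/495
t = 1151/495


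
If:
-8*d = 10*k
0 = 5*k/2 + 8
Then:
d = 4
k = -16/5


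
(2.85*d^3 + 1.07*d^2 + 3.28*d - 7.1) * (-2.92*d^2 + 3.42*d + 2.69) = -8.322*d^5 + 6.6226*d^4 + 1.7483*d^3 + 34.8279*d^2 - 15.4588*d - 19.099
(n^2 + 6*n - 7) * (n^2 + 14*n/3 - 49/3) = n^4 + 32*n^3/3 + 14*n^2/3 - 392*n/3 + 343/3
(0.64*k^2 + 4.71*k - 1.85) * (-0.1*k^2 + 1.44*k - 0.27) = -0.064*k^4 + 0.4506*k^3 + 6.7946*k^2 - 3.9357*k + 0.4995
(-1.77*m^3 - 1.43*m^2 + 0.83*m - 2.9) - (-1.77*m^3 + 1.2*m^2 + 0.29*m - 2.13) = -2.63*m^2 + 0.54*m - 0.77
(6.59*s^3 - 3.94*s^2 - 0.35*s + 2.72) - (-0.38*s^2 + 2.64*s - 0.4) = 6.59*s^3 - 3.56*s^2 - 2.99*s + 3.12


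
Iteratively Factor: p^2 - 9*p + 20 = (p - 4)*(p - 5)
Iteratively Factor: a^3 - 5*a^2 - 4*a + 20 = (a - 5)*(a^2 - 4) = (a - 5)*(a + 2)*(a - 2)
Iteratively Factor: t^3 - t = (t + 1)*(t^2 - t) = (t - 1)*(t + 1)*(t)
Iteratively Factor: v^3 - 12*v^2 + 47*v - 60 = (v - 3)*(v^2 - 9*v + 20) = (v - 5)*(v - 3)*(v - 4)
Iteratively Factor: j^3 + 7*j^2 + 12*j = (j + 3)*(j^2 + 4*j) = j*(j + 3)*(j + 4)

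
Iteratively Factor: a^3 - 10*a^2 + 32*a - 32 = (a - 4)*(a^2 - 6*a + 8) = (a - 4)^2*(a - 2)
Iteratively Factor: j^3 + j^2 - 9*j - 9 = (j + 1)*(j^2 - 9) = (j - 3)*(j + 1)*(j + 3)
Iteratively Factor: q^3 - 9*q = (q)*(q^2 - 9) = q*(q - 3)*(q + 3)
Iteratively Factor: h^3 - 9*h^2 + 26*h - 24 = (h - 3)*(h^2 - 6*h + 8) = (h - 4)*(h - 3)*(h - 2)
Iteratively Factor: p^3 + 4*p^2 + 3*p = (p + 3)*(p^2 + p) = p*(p + 3)*(p + 1)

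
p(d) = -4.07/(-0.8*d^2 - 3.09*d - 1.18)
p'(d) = -4.07*(1.6*d + 3.09)/(-0.8*d^2 - 3.09*d - 1.18)^2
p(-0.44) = -164.64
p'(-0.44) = -15891.61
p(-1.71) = -2.31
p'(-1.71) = -0.46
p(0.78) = 1.00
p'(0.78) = -1.06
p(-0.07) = 4.21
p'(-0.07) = -12.95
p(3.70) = 0.17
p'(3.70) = -0.07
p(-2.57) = -2.75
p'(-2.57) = 1.91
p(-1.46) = -2.50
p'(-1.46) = -1.16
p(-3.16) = -6.83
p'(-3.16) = 22.53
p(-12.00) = 0.05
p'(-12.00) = 0.01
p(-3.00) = -4.57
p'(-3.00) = 8.79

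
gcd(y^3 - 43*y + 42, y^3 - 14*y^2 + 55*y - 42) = y^2 - 7*y + 6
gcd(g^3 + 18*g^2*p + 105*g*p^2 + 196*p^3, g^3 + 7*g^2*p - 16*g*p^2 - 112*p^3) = g^2 + 11*g*p + 28*p^2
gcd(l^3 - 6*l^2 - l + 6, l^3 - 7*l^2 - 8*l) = l + 1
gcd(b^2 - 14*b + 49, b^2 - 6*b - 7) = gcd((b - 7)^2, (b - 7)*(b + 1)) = b - 7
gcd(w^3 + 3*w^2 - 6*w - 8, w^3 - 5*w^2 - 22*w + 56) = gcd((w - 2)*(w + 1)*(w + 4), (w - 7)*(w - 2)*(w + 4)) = w^2 + 2*w - 8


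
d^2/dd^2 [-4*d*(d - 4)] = -8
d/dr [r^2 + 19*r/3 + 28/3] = 2*r + 19/3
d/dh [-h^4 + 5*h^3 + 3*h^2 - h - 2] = -4*h^3 + 15*h^2 + 6*h - 1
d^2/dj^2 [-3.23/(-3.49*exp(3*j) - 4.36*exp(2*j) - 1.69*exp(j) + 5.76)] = (3.23*(10.47*exp(2*j) + 8.72*exp(j) + 1.69)*(20.94*exp(2*j) + 17.44*exp(j) + 3.38)*exp(j) - (101.4543*exp(2*j) + 56.3312*exp(j) + 5.4587)*(3.49*exp(3*j) + 4.36*exp(2*j) + 1.69*exp(j) - 5.76))*exp(j)/(3.49*exp(3*j) + 4.36*exp(2*j) + 1.69*exp(j) - 5.76)^3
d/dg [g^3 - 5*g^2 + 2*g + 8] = 3*g^2 - 10*g + 2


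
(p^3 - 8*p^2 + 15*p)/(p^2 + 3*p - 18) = p*(p - 5)/(p + 6)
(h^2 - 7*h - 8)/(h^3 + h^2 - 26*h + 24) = (h^2 - 7*h - 8)/(h^3 + h^2 - 26*h + 24)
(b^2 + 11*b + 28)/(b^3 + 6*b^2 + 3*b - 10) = (b^2 + 11*b + 28)/(b^3 + 6*b^2 + 3*b - 10)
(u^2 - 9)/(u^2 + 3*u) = (u - 3)/u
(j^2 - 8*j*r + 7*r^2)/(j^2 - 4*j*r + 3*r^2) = (-j + 7*r)/(-j + 3*r)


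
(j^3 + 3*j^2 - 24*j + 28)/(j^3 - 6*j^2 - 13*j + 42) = (j^2 + 5*j - 14)/(j^2 - 4*j - 21)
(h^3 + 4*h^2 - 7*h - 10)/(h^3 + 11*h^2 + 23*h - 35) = (h^2 - h - 2)/(h^2 + 6*h - 7)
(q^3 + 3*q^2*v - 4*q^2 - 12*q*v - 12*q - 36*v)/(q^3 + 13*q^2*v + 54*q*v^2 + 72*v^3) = (q^2 - 4*q - 12)/(q^2 + 10*q*v + 24*v^2)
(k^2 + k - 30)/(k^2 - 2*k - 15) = (k + 6)/(k + 3)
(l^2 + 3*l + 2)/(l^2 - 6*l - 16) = (l + 1)/(l - 8)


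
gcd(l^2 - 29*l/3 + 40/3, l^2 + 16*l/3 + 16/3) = 1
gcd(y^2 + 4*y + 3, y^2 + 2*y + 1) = y + 1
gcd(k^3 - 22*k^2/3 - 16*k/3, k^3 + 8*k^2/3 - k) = k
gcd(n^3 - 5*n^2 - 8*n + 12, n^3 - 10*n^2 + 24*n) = n - 6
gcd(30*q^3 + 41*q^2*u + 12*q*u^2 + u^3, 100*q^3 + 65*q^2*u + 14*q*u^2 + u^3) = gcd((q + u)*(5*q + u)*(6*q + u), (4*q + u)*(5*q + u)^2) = 5*q + u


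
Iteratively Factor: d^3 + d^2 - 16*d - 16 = (d + 1)*(d^2 - 16) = (d - 4)*(d + 1)*(d + 4)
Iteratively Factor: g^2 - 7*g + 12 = (g - 3)*(g - 4)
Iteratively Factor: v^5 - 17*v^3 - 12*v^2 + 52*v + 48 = (v + 3)*(v^4 - 3*v^3 - 8*v^2 + 12*v + 16) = (v - 4)*(v + 3)*(v^3 + v^2 - 4*v - 4) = (v - 4)*(v - 2)*(v + 3)*(v^2 + 3*v + 2) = (v - 4)*(v - 2)*(v + 2)*(v + 3)*(v + 1)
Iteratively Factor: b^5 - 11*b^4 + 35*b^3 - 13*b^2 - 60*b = (b)*(b^4 - 11*b^3 + 35*b^2 - 13*b - 60) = b*(b - 4)*(b^3 - 7*b^2 + 7*b + 15) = b*(b - 5)*(b - 4)*(b^2 - 2*b - 3) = b*(b - 5)*(b - 4)*(b - 3)*(b + 1)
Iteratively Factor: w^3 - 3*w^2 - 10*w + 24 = (w - 2)*(w^2 - w - 12) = (w - 2)*(w + 3)*(w - 4)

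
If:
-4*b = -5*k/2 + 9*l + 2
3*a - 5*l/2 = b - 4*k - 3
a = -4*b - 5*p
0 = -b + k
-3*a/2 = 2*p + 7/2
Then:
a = -6353/3081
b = 2372/3081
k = 2372/3081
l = -360/1027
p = -209/1027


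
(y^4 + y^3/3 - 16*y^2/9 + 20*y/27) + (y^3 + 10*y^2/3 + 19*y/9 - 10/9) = y^4 + 4*y^3/3 + 14*y^2/9 + 77*y/27 - 10/9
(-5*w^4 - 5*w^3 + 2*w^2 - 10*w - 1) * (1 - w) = 5*w^5 - 7*w^3 + 12*w^2 - 9*w - 1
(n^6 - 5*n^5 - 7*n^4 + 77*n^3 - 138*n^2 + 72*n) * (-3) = -3*n^6 + 15*n^5 + 21*n^4 - 231*n^3 + 414*n^2 - 216*n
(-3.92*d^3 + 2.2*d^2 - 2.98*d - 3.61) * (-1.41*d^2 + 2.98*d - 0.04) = 5.5272*d^5 - 14.7836*d^4 + 10.9146*d^3 - 3.8783*d^2 - 10.6386*d + 0.1444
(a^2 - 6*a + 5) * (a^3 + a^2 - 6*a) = a^5 - 5*a^4 - 7*a^3 + 41*a^2 - 30*a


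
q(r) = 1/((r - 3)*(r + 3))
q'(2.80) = -4.16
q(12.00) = 0.01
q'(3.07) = -34.01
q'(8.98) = -0.00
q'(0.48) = -0.01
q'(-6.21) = 0.01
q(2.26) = -0.26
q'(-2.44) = 0.53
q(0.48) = -0.11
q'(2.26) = -0.30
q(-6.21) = 0.03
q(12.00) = 0.01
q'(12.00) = 0.00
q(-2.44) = -0.33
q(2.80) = -0.86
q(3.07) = 2.35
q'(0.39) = -0.01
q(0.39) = -0.11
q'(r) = -1/((r - 3)*(r + 3)^2) - 1/((r - 3)^2*(r + 3)) = -2*r/(r^4 - 18*r^2 + 81)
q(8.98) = 0.01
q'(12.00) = 0.00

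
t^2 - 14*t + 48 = (t - 8)*(t - 6)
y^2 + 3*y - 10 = (y - 2)*(y + 5)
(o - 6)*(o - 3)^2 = o^3 - 12*o^2 + 45*o - 54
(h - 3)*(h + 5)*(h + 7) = h^3 + 9*h^2 - h - 105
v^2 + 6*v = v*(v + 6)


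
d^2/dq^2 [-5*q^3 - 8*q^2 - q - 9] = -30*q - 16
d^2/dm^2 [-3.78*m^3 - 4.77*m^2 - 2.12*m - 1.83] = -22.68*m - 9.54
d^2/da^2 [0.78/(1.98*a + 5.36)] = 6.115824/(1.98*a + 5.36)^3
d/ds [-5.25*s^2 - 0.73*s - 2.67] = -10.5*s - 0.73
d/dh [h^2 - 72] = 2*h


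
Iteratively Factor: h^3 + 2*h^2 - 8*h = (h - 2)*(h^2 + 4*h) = (h - 2)*(h + 4)*(h)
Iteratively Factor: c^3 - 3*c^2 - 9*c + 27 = (c - 3)*(c^2 - 9) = (c - 3)*(c + 3)*(c - 3)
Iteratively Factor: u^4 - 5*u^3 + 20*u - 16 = (u - 2)*(u^3 - 3*u^2 - 6*u + 8) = (u - 4)*(u - 2)*(u^2 + u - 2) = (u - 4)*(u - 2)*(u - 1)*(u + 2)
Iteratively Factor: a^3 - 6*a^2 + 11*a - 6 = (a - 2)*(a^2 - 4*a + 3) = (a - 2)*(a - 1)*(a - 3)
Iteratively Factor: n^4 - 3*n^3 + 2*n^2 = (n)*(n^3 - 3*n^2 + 2*n) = n*(n - 1)*(n^2 - 2*n) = n*(n - 2)*(n - 1)*(n)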